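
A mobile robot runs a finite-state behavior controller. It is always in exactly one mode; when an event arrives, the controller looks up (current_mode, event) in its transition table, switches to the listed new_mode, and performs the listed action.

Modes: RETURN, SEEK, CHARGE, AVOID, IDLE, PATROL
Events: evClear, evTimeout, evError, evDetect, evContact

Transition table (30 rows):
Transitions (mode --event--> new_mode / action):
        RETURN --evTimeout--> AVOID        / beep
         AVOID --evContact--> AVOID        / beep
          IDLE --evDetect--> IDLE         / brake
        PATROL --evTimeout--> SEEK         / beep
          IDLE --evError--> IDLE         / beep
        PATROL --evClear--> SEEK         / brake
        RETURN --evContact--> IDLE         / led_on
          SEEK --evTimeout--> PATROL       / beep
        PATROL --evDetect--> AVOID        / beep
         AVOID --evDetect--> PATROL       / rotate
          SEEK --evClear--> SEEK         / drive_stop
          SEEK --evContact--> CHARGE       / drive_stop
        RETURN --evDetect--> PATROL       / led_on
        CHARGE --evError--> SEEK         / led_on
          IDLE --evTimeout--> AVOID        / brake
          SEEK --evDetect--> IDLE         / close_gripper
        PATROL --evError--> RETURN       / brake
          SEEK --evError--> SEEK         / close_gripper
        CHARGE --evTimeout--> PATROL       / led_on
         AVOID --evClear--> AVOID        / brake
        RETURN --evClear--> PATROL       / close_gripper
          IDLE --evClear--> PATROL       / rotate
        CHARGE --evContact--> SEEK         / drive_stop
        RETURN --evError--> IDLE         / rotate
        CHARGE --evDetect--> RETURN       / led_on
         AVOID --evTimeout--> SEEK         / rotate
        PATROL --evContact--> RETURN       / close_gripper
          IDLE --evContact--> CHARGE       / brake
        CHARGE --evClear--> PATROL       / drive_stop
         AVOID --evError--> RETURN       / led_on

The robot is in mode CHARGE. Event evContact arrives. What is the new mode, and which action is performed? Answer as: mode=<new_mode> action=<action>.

current mode = CHARGE; filter table to that mode:
  (CHARGE, evError) → (SEEK, led_on)
  (CHARGE, evTimeout) → (PATROL, led_on)
  (CHARGE, evContact) → (SEEK, drive_stop)  ← event matches
  (CHARGE, evDetect) → (RETURN, led_on)
  (CHARGE, evClear) → (PATROL, drive_stop)
event = evContact selects (SEEK, drive_stop)

mode=SEEK action=drive_stop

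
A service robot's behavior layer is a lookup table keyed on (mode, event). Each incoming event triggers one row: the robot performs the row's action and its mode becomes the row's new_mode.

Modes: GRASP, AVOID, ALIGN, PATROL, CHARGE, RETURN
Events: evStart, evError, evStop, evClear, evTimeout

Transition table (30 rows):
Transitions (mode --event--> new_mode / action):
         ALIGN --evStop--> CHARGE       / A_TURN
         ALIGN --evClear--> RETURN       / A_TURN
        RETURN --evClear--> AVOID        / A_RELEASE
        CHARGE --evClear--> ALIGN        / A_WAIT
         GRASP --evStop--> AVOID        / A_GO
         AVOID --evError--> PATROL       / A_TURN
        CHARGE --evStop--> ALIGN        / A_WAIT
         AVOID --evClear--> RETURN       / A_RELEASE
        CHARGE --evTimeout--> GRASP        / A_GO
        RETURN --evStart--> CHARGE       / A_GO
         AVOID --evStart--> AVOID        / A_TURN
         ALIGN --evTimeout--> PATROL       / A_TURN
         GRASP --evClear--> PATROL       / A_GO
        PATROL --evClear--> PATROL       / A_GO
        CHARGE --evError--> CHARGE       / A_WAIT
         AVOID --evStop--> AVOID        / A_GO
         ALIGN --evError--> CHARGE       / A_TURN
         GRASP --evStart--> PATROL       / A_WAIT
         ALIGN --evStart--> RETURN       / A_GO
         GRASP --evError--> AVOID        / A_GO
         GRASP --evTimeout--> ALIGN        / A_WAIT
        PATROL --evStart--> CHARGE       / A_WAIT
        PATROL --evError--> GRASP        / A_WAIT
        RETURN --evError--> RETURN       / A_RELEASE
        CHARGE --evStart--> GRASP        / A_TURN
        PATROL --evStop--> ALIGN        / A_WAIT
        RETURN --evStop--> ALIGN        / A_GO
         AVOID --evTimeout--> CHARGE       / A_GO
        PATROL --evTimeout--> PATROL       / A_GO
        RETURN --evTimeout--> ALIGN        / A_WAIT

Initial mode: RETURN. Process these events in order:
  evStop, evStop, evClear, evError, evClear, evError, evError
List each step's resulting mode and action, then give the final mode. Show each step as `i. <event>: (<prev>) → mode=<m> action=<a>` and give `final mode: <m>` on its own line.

final mode: CHARGE

1. evStop: (RETURN) → mode=ALIGN action=A_GO
2. evStop: (ALIGN) → mode=CHARGE action=A_TURN
3. evClear: (CHARGE) → mode=ALIGN action=A_WAIT
4. evError: (ALIGN) → mode=CHARGE action=A_TURN
5. evClear: (CHARGE) → mode=ALIGN action=A_WAIT
6. evError: (ALIGN) → mode=CHARGE action=A_TURN
7. evError: (CHARGE) → mode=CHARGE action=A_WAIT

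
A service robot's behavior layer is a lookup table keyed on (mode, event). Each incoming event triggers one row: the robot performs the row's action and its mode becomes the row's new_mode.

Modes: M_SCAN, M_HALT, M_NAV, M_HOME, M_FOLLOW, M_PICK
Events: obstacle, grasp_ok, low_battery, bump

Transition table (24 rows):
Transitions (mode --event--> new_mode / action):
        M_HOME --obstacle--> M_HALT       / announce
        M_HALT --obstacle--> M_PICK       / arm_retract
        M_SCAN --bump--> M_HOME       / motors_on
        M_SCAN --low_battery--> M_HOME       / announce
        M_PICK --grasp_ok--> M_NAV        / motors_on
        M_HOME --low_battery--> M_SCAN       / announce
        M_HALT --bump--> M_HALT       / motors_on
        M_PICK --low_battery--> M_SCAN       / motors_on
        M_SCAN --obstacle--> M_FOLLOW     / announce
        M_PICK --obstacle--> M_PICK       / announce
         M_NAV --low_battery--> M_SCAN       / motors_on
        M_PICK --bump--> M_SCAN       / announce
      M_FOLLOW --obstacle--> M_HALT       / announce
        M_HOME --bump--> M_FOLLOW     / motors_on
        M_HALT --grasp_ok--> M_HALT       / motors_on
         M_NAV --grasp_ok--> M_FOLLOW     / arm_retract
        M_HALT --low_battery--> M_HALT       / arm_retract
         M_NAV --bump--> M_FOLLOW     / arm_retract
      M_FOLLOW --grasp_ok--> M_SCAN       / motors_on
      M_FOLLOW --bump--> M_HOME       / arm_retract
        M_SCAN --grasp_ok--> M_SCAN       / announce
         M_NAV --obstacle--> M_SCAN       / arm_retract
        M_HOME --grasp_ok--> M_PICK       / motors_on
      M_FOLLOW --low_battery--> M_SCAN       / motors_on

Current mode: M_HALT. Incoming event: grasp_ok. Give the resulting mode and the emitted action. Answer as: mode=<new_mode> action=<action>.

mode=M_HALT action=motors_on

current mode = M_HALT; filter table to that mode:
  (M_HALT, obstacle) → (M_PICK, arm_retract)
  (M_HALT, bump) → (M_HALT, motors_on)
  (M_HALT, grasp_ok) → (M_HALT, motors_on)  ← event matches
  (M_HALT, low_battery) → (M_HALT, arm_retract)
event = grasp_ok selects (M_HALT, motors_on)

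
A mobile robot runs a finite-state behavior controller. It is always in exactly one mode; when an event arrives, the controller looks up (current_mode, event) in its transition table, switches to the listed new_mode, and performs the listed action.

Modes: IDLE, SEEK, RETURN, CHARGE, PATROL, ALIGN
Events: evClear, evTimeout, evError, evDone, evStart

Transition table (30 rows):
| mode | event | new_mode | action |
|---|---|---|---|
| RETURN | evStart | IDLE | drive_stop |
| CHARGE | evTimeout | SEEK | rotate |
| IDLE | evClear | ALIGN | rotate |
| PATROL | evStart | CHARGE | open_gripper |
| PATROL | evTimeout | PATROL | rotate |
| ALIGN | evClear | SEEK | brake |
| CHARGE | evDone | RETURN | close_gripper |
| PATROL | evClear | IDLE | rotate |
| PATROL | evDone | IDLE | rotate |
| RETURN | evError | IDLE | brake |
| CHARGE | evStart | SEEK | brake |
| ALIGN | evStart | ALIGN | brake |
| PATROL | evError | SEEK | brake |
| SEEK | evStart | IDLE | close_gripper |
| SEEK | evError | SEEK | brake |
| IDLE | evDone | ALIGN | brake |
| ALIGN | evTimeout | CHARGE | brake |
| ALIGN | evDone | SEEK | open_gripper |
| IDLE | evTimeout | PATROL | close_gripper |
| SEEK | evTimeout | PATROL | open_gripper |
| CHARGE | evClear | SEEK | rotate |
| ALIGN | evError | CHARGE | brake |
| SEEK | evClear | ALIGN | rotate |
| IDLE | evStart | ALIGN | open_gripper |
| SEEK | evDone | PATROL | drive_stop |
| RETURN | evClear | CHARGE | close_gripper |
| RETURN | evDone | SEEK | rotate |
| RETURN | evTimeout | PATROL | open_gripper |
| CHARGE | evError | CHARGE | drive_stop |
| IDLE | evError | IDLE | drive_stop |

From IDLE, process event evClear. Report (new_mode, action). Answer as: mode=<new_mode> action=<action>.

current mode = IDLE; filter table to that mode:
  (IDLE, evClear) → (ALIGN, rotate)  ← event matches
  (IDLE, evDone) → (ALIGN, brake)
  (IDLE, evTimeout) → (PATROL, close_gripper)
  (IDLE, evStart) → (ALIGN, open_gripper)
  (IDLE, evError) → (IDLE, drive_stop)
event = evClear selects (ALIGN, rotate)

mode=ALIGN action=rotate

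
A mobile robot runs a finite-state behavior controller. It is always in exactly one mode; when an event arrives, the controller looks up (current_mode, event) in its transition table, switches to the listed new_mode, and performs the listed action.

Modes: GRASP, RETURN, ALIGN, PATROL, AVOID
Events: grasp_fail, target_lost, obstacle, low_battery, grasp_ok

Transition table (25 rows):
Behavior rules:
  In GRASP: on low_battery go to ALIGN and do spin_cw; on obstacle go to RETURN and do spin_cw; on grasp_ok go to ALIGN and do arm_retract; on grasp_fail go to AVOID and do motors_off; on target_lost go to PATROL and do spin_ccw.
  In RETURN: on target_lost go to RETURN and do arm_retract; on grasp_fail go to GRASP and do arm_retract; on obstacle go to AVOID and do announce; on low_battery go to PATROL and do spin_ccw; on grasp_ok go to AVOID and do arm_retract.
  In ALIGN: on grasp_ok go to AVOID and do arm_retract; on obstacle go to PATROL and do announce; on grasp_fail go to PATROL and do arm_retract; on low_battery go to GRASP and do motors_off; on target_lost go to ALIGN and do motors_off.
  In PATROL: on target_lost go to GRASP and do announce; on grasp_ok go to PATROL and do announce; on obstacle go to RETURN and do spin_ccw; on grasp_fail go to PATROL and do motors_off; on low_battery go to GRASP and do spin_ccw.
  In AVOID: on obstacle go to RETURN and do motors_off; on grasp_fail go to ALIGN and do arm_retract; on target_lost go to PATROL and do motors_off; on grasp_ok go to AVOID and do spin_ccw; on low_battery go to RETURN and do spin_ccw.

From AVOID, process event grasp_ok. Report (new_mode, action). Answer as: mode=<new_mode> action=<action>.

mode=AVOID action=spin_ccw

current mode = AVOID; filter table to that mode:
  (AVOID, obstacle) → (RETURN, motors_off)
  (AVOID, grasp_fail) → (ALIGN, arm_retract)
  (AVOID, target_lost) → (PATROL, motors_off)
  (AVOID, grasp_ok) → (AVOID, spin_ccw)  ← event matches
  (AVOID, low_battery) → (RETURN, spin_ccw)
event = grasp_ok selects (AVOID, spin_ccw)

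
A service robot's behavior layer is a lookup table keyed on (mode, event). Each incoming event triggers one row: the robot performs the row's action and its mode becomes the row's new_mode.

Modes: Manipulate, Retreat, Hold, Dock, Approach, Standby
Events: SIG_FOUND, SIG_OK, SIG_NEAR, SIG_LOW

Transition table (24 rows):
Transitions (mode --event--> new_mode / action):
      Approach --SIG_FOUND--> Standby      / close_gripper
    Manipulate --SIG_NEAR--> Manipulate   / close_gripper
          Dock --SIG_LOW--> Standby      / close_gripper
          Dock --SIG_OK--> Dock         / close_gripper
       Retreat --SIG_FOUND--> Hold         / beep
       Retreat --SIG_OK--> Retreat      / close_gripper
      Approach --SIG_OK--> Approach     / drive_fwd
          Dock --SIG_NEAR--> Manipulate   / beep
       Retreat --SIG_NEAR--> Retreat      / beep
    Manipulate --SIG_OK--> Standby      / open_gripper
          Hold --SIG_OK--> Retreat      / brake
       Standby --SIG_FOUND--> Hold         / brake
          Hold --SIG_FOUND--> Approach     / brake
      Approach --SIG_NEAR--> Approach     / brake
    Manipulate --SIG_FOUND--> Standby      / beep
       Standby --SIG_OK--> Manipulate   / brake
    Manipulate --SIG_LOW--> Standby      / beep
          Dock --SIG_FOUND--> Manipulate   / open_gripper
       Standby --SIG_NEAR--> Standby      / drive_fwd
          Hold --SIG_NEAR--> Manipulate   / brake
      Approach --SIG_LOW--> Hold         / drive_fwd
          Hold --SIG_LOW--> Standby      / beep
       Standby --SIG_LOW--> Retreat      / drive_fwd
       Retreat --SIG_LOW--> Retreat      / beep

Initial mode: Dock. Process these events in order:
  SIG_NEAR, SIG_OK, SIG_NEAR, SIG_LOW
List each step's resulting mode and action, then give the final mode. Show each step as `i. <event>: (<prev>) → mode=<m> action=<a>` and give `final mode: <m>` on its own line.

final mode: Retreat

1. SIG_NEAR: (Dock) → mode=Manipulate action=beep
2. SIG_OK: (Manipulate) → mode=Standby action=open_gripper
3. SIG_NEAR: (Standby) → mode=Standby action=drive_fwd
4. SIG_LOW: (Standby) → mode=Retreat action=drive_fwd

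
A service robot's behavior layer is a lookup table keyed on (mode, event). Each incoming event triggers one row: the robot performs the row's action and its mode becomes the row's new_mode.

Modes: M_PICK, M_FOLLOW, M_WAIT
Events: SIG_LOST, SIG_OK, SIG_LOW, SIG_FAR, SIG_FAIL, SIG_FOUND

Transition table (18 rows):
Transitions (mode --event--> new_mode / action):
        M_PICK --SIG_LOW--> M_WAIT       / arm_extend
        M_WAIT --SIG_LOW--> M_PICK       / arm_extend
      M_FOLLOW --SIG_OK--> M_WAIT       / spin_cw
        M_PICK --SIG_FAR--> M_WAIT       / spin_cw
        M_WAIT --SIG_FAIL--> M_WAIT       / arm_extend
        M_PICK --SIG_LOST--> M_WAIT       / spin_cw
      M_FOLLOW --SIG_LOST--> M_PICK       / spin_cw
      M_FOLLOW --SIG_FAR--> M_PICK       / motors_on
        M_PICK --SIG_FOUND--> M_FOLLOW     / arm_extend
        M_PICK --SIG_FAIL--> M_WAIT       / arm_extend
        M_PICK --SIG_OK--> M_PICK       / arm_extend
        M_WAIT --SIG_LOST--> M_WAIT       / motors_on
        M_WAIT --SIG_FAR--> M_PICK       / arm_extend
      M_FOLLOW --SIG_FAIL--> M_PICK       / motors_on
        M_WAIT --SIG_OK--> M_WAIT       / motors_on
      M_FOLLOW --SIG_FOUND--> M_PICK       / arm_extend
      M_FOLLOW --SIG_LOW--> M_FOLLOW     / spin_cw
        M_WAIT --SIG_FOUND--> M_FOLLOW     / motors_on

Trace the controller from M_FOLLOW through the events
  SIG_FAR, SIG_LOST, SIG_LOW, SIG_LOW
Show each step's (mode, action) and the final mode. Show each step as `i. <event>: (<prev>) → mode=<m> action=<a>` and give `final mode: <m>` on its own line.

1. SIG_FAR: (M_FOLLOW) → mode=M_PICK action=motors_on
2. SIG_LOST: (M_PICK) → mode=M_WAIT action=spin_cw
3. SIG_LOW: (M_WAIT) → mode=M_PICK action=arm_extend
4. SIG_LOW: (M_PICK) → mode=M_WAIT action=arm_extend

final mode: M_WAIT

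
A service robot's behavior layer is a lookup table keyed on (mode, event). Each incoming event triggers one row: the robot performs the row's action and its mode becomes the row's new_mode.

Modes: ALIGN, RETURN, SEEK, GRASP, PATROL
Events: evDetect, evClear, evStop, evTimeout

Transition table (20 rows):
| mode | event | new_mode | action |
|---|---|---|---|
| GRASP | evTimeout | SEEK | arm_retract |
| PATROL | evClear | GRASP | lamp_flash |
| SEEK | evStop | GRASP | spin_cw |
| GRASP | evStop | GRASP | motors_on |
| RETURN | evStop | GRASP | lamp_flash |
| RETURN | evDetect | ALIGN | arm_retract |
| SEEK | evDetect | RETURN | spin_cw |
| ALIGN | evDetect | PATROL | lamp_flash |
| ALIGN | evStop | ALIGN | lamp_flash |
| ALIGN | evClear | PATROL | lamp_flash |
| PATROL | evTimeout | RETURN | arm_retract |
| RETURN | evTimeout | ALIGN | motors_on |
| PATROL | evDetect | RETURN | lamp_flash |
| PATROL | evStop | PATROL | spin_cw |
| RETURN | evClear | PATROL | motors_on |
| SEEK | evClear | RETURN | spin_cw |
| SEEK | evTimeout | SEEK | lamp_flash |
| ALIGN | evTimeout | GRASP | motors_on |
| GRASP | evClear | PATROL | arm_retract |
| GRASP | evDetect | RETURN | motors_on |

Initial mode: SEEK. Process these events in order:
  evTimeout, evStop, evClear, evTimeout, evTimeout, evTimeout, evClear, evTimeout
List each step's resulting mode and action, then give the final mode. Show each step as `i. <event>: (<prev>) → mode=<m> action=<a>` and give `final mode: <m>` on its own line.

final mode: RETURN

1. evTimeout: (SEEK) → mode=SEEK action=lamp_flash
2. evStop: (SEEK) → mode=GRASP action=spin_cw
3. evClear: (GRASP) → mode=PATROL action=arm_retract
4. evTimeout: (PATROL) → mode=RETURN action=arm_retract
5. evTimeout: (RETURN) → mode=ALIGN action=motors_on
6. evTimeout: (ALIGN) → mode=GRASP action=motors_on
7. evClear: (GRASP) → mode=PATROL action=arm_retract
8. evTimeout: (PATROL) → mode=RETURN action=arm_retract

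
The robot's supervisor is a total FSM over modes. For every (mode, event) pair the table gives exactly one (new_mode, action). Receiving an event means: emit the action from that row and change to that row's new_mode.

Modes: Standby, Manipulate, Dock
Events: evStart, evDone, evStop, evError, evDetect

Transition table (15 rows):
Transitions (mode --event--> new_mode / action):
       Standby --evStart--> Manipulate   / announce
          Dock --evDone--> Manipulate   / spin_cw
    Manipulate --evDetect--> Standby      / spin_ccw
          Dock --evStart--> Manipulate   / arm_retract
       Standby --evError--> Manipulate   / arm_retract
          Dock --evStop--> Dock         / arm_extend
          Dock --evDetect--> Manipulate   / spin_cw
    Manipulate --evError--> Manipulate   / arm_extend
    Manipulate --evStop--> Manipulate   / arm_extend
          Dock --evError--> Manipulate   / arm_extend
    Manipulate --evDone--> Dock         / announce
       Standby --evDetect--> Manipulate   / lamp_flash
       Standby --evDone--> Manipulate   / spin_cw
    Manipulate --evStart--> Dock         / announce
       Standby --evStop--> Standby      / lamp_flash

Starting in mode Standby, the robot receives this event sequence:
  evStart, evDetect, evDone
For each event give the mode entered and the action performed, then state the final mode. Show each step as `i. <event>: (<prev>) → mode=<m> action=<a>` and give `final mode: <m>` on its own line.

final mode: Manipulate

1. evStart: (Standby) → mode=Manipulate action=announce
2. evDetect: (Manipulate) → mode=Standby action=spin_ccw
3. evDone: (Standby) → mode=Manipulate action=spin_cw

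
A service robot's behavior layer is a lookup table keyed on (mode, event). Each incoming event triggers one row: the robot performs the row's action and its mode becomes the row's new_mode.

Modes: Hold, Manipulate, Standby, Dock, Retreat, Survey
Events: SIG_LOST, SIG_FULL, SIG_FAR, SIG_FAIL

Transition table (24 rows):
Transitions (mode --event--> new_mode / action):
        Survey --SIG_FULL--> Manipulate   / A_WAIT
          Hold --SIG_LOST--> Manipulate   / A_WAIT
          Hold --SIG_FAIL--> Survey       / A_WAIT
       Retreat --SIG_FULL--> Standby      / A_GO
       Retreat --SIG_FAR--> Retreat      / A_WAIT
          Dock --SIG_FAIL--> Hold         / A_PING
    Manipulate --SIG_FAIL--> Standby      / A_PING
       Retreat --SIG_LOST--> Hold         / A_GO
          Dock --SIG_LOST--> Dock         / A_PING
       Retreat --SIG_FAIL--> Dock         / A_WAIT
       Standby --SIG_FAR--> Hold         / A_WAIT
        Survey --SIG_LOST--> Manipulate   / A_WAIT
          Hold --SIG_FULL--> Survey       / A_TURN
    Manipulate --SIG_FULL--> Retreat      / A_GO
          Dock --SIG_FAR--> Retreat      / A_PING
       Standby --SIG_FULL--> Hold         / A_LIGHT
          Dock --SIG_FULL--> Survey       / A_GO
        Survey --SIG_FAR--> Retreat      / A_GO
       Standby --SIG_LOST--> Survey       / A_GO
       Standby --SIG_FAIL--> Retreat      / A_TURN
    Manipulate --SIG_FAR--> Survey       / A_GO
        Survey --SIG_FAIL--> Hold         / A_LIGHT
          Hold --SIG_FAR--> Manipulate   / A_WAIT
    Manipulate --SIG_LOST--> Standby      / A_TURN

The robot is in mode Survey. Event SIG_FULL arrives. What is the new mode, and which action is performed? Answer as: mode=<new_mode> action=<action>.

mode=Manipulate action=A_WAIT

current mode = Survey; filter table to that mode:
  (Survey, SIG_FULL) → (Manipulate, A_WAIT)  ← event matches
  (Survey, SIG_LOST) → (Manipulate, A_WAIT)
  (Survey, SIG_FAR) → (Retreat, A_GO)
  (Survey, SIG_FAIL) → (Hold, A_LIGHT)
event = SIG_FULL selects (Manipulate, A_WAIT)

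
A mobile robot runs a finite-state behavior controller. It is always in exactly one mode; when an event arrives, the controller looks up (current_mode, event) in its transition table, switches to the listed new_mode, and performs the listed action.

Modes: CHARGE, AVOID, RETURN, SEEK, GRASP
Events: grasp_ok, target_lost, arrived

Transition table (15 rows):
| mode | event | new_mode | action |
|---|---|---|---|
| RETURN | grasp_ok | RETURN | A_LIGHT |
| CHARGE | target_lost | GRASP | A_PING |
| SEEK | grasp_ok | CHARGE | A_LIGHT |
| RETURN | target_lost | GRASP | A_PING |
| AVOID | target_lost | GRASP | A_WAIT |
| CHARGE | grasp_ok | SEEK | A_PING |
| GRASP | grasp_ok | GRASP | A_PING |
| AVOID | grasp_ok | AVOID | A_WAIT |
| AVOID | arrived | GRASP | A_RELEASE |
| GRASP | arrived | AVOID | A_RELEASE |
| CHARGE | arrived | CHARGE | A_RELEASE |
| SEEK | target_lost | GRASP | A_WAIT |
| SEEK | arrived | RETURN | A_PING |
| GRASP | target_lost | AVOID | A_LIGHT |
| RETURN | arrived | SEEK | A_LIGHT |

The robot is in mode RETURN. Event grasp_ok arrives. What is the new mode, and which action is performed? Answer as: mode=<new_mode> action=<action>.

mode=RETURN action=A_LIGHT

current mode = RETURN; filter table to that mode:
  (RETURN, grasp_ok) → (RETURN, A_LIGHT)  ← event matches
  (RETURN, target_lost) → (GRASP, A_PING)
  (RETURN, arrived) → (SEEK, A_LIGHT)
event = grasp_ok selects (RETURN, A_LIGHT)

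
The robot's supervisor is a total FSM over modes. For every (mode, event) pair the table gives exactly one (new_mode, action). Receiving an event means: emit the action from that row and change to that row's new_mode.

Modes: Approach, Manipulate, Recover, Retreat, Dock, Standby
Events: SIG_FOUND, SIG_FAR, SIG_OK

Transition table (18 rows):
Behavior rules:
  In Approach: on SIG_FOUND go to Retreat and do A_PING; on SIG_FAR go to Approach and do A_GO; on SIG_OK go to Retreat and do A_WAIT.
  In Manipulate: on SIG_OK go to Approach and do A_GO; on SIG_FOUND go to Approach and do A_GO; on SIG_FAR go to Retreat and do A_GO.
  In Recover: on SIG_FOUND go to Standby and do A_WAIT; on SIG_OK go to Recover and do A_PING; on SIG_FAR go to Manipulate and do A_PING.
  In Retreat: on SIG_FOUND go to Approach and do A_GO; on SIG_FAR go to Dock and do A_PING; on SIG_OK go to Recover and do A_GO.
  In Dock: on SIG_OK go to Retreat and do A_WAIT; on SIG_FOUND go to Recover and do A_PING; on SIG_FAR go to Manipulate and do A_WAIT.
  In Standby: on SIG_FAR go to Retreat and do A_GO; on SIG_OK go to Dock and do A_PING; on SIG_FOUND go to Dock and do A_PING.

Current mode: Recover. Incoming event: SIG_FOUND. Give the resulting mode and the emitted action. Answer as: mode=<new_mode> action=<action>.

mode=Standby action=A_WAIT

current mode = Recover; filter table to that mode:
  (Recover, SIG_FOUND) → (Standby, A_WAIT)  ← event matches
  (Recover, SIG_OK) → (Recover, A_PING)
  (Recover, SIG_FAR) → (Manipulate, A_PING)
event = SIG_FOUND selects (Standby, A_WAIT)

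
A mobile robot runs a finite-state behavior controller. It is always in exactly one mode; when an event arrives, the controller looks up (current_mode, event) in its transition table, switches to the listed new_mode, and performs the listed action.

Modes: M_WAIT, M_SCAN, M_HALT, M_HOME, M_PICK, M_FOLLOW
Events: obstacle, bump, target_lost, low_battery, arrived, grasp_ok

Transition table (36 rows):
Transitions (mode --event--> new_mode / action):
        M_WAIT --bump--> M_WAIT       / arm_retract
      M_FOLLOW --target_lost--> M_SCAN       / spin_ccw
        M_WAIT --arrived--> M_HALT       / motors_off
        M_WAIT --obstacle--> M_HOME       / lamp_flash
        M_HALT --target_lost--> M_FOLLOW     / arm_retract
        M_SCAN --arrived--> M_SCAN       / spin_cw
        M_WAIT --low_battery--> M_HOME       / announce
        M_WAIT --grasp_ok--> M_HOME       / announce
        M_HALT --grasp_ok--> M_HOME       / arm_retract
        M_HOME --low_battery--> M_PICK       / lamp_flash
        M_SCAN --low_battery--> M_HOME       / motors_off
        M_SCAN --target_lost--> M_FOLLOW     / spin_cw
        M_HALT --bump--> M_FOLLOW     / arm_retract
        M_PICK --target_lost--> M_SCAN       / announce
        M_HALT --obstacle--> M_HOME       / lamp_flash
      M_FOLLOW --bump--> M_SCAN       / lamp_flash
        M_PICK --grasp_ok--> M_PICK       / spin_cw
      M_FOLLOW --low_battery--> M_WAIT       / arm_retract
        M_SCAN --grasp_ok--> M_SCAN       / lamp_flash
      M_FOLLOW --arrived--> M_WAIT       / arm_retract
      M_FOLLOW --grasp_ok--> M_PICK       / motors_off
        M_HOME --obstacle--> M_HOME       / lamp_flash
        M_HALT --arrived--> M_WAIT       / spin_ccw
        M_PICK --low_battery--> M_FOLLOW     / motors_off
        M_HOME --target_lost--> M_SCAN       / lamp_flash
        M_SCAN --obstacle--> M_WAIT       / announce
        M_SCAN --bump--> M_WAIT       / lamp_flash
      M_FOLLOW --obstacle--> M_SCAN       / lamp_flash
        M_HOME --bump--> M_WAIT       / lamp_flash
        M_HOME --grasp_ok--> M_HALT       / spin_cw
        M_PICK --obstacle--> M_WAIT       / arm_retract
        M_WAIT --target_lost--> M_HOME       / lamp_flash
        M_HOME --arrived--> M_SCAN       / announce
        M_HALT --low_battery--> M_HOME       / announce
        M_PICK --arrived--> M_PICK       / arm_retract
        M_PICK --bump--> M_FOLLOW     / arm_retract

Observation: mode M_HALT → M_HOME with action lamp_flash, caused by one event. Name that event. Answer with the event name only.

try obstacle: (M_HALT, obstacle) → (M_HOME, lamp_flash)  ← matches
try bump: (M_HALT, bump) → (M_FOLLOW, arm_retract)
try target_lost: (M_HALT, target_lost) → (M_FOLLOW, arm_retract)
try low_battery: (M_HALT, low_battery) → (M_HOME, announce)
try arrived: (M_HALT, arrived) → (M_WAIT, spin_ccw)
try grasp_ok: (M_HALT, grasp_ok) → (M_HOME, arm_retract)

obstacle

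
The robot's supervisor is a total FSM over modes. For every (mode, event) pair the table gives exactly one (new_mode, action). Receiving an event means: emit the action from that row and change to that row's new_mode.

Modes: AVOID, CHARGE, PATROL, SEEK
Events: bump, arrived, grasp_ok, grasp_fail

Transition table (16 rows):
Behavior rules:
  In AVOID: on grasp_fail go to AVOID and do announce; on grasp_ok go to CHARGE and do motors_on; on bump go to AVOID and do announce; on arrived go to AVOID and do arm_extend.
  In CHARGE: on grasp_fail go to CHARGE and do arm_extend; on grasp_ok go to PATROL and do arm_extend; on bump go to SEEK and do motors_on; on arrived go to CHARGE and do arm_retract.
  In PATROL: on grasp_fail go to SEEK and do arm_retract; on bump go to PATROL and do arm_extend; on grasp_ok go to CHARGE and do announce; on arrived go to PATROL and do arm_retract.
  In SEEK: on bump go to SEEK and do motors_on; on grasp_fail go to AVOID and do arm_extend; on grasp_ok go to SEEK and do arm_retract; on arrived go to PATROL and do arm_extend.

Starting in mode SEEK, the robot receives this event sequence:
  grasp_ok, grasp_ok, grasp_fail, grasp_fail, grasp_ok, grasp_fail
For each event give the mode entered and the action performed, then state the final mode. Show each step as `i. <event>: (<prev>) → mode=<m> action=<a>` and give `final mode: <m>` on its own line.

1. grasp_ok: (SEEK) → mode=SEEK action=arm_retract
2. grasp_ok: (SEEK) → mode=SEEK action=arm_retract
3. grasp_fail: (SEEK) → mode=AVOID action=arm_extend
4. grasp_fail: (AVOID) → mode=AVOID action=announce
5. grasp_ok: (AVOID) → mode=CHARGE action=motors_on
6. grasp_fail: (CHARGE) → mode=CHARGE action=arm_extend

final mode: CHARGE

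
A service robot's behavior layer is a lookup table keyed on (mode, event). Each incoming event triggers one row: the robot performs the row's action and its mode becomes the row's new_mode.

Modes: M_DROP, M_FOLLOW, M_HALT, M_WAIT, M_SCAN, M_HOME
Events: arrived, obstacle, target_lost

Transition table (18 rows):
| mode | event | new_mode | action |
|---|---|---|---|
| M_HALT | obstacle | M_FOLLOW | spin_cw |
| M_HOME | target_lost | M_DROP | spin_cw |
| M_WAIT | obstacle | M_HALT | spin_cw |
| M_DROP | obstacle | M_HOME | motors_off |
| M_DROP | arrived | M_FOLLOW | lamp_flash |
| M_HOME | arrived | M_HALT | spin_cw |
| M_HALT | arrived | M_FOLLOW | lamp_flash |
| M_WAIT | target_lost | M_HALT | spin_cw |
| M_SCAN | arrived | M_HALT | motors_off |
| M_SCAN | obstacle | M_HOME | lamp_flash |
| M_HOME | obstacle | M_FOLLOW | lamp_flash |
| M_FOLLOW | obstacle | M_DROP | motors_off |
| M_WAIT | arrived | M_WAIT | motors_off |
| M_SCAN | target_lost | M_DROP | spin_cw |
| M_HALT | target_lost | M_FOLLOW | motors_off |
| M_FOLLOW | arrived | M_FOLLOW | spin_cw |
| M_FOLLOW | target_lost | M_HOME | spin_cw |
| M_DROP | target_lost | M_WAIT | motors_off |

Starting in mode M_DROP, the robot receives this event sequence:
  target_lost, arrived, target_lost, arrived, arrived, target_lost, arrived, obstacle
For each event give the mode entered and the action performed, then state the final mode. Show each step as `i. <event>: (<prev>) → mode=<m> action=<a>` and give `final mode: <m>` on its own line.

1. target_lost: (M_DROP) → mode=M_WAIT action=motors_off
2. arrived: (M_WAIT) → mode=M_WAIT action=motors_off
3. target_lost: (M_WAIT) → mode=M_HALT action=spin_cw
4. arrived: (M_HALT) → mode=M_FOLLOW action=lamp_flash
5. arrived: (M_FOLLOW) → mode=M_FOLLOW action=spin_cw
6. target_lost: (M_FOLLOW) → mode=M_HOME action=spin_cw
7. arrived: (M_HOME) → mode=M_HALT action=spin_cw
8. obstacle: (M_HALT) → mode=M_FOLLOW action=spin_cw

final mode: M_FOLLOW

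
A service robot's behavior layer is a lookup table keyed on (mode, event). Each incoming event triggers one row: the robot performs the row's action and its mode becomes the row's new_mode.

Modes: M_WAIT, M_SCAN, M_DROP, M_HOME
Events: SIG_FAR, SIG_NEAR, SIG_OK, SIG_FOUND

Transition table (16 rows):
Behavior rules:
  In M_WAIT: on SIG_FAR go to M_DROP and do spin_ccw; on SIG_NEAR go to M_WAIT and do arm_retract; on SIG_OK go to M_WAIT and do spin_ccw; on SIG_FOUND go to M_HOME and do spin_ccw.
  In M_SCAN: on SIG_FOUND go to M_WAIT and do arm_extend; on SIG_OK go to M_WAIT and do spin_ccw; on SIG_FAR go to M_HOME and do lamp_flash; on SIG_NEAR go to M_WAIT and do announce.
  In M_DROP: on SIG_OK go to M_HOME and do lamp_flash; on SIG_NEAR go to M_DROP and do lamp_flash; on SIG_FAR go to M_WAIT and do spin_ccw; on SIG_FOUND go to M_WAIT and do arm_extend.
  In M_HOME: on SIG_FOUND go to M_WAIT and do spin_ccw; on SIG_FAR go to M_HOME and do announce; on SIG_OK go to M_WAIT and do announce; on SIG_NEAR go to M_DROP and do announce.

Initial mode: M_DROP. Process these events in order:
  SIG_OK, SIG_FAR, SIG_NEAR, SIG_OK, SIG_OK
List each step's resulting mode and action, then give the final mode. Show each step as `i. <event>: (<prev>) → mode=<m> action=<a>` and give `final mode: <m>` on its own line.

final mode: M_WAIT

1. SIG_OK: (M_DROP) → mode=M_HOME action=lamp_flash
2. SIG_FAR: (M_HOME) → mode=M_HOME action=announce
3. SIG_NEAR: (M_HOME) → mode=M_DROP action=announce
4. SIG_OK: (M_DROP) → mode=M_HOME action=lamp_flash
5. SIG_OK: (M_HOME) → mode=M_WAIT action=announce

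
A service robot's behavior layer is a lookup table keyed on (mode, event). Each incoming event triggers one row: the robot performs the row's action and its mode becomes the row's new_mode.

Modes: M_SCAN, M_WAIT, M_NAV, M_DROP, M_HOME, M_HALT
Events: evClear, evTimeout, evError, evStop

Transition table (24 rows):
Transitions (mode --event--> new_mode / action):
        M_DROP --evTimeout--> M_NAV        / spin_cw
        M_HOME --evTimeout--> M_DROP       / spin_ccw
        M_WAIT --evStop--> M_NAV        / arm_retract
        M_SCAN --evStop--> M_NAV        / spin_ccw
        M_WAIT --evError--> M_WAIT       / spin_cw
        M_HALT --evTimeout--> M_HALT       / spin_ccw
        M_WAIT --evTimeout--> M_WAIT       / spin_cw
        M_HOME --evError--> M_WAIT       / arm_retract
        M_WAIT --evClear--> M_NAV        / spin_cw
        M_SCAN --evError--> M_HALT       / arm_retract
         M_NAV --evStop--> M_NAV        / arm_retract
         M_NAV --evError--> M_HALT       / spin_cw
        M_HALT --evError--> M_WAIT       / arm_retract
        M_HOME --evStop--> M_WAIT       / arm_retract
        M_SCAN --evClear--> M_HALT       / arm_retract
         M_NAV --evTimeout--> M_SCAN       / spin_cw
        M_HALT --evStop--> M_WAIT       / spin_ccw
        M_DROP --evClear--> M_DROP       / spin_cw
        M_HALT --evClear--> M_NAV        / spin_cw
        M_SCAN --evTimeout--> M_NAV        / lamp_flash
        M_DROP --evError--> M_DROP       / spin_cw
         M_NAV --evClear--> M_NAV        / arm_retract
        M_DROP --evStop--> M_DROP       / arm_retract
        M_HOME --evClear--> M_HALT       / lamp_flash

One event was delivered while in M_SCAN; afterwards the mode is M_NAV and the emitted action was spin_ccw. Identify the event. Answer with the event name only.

evStop

try evClear: (M_SCAN, evClear) → (M_HALT, arm_retract)
try evTimeout: (M_SCAN, evTimeout) → (M_NAV, lamp_flash)
try evError: (M_SCAN, evError) → (M_HALT, arm_retract)
try evStop: (M_SCAN, evStop) → (M_NAV, spin_ccw)  ← matches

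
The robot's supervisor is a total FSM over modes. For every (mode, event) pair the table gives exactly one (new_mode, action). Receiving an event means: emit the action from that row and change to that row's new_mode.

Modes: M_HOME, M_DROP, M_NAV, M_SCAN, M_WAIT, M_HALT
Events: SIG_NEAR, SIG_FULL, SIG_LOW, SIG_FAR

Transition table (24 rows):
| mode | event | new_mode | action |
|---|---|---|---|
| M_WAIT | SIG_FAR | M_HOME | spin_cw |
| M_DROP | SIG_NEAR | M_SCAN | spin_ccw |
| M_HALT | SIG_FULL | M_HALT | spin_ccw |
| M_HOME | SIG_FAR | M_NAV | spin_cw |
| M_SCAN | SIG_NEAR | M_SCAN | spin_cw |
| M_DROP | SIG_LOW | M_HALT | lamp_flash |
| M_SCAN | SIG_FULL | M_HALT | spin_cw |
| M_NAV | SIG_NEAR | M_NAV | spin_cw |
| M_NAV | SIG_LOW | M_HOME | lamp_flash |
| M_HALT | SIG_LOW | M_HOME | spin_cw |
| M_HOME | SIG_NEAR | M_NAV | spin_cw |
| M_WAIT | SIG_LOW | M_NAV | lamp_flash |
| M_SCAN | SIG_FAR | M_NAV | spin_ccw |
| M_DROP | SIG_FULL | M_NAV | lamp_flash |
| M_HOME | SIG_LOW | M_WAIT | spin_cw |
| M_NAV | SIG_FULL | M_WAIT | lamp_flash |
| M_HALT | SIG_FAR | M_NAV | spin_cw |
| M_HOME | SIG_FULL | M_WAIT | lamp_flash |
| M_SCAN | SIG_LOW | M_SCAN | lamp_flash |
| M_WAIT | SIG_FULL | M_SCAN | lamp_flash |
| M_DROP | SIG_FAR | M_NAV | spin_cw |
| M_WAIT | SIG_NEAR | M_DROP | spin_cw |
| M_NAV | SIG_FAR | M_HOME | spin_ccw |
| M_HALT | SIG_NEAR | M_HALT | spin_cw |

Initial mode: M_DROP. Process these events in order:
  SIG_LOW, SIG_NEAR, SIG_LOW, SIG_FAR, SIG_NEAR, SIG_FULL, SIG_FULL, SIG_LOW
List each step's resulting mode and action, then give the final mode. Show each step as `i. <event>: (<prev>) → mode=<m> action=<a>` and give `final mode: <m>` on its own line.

final mode: M_SCAN

1. SIG_LOW: (M_DROP) → mode=M_HALT action=lamp_flash
2. SIG_NEAR: (M_HALT) → mode=M_HALT action=spin_cw
3. SIG_LOW: (M_HALT) → mode=M_HOME action=spin_cw
4. SIG_FAR: (M_HOME) → mode=M_NAV action=spin_cw
5. SIG_NEAR: (M_NAV) → mode=M_NAV action=spin_cw
6. SIG_FULL: (M_NAV) → mode=M_WAIT action=lamp_flash
7. SIG_FULL: (M_WAIT) → mode=M_SCAN action=lamp_flash
8. SIG_LOW: (M_SCAN) → mode=M_SCAN action=lamp_flash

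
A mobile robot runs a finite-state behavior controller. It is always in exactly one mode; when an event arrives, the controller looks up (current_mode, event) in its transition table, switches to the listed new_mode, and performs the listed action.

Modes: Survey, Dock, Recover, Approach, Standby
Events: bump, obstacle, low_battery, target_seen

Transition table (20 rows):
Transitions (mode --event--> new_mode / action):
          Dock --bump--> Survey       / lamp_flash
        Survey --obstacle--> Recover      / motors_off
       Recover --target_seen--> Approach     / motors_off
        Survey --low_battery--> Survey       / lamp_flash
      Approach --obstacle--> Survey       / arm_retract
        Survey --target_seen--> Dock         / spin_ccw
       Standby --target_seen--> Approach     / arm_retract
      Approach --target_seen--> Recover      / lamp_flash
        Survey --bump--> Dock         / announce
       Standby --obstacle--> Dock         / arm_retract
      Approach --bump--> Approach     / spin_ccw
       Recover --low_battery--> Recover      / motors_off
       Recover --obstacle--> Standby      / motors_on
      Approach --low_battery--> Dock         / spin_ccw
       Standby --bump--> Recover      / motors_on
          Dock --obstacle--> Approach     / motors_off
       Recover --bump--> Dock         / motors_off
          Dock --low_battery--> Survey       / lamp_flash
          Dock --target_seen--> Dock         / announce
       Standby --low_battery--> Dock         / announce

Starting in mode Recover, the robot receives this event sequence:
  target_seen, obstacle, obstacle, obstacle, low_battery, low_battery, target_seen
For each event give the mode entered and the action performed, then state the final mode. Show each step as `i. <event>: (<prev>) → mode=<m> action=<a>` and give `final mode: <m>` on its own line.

1. target_seen: (Recover) → mode=Approach action=motors_off
2. obstacle: (Approach) → mode=Survey action=arm_retract
3. obstacle: (Survey) → mode=Recover action=motors_off
4. obstacle: (Recover) → mode=Standby action=motors_on
5. low_battery: (Standby) → mode=Dock action=announce
6. low_battery: (Dock) → mode=Survey action=lamp_flash
7. target_seen: (Survey) → mode=Dock action=spin_ccw

final mode: Dock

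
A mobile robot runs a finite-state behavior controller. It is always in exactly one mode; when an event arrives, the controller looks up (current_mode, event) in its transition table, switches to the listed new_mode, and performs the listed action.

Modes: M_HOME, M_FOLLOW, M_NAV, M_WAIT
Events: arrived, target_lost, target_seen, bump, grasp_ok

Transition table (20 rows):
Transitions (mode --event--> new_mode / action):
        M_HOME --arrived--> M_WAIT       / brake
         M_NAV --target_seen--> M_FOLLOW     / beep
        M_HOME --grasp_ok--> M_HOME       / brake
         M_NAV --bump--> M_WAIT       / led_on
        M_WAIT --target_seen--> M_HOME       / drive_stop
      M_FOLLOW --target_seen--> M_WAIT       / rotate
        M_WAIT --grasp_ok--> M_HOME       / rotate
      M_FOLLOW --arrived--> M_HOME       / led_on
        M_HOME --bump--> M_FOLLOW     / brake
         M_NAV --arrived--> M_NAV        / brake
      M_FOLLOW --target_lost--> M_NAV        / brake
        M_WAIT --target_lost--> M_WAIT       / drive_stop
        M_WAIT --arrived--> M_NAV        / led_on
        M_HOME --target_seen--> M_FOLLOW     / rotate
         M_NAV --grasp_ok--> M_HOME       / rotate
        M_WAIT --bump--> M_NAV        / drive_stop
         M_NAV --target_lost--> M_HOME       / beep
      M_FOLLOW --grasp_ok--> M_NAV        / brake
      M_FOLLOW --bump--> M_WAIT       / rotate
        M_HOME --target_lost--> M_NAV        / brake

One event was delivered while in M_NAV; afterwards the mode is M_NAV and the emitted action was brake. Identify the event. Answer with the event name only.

arrived

try arrived: (M_NAV, arrived) → (M_NAV, brake)  ← matches
try target_lost: (M_NAV, target_lost) → (M_HOME, beep)
try target_seen: (M_NAV, target_seen) → (M_FOLLOW, beep)
try bump: (M_NAV, bump) → (M_WAIT, led_on)
try grasp_ok: (M_NAV, grasp_ok) → (M_HOME, rotate)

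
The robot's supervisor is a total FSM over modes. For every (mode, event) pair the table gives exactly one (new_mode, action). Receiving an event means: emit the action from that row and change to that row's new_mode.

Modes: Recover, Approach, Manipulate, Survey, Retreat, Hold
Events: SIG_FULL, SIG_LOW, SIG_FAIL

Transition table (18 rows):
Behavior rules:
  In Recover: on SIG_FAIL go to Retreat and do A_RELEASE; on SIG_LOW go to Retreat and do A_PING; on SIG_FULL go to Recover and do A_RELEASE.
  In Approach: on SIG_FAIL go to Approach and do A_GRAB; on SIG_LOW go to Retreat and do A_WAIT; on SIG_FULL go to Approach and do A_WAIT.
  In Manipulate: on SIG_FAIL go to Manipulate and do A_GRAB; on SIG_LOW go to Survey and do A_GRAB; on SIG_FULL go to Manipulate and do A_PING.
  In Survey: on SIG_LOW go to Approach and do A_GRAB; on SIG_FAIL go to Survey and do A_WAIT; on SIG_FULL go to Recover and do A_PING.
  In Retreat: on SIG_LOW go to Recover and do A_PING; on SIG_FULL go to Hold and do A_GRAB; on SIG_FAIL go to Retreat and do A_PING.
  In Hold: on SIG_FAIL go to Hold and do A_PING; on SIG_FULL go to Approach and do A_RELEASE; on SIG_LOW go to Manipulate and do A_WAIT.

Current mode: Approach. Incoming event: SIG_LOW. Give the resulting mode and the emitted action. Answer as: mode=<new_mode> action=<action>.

current mode = Approach; filter table to that mode:
  (Approach, SIG_FAIL) → (Approach, A_GRAB)
  (Approach, SIG_LOW) → (Retreat, A_WAIT)  ← event matches
  (Approach, SIG_FULL) → (Approach, A_WAIT)
event = SIG_LOW selects (Retreat, A_WAIT)

mode=Retreat action=A_WAIT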